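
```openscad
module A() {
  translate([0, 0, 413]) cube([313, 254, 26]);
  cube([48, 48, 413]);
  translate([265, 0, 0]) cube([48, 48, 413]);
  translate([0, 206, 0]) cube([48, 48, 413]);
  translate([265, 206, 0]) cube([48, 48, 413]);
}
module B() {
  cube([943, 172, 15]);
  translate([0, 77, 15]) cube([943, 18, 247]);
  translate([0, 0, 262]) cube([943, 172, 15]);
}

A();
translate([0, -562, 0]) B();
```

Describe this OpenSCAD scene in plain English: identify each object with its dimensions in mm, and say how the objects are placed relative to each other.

A is a four-legged stool. The seat is 313×254 mm, 26 mm thick, top at z = 439 mm. It stands on four square legs, each 48×48 mm in cross-section, from z = 0 to the seat underside, each flush with a corner of the seat.

B is an I-beam lying along x, 943 mm long. Overall section height 277 mm. Two flanges 172 mm wide (y) and 15 mm thick, one on the floor and one at the top; a web 18 mm thick runs between them, centred on the flange width.

The I-beam is on the floor beside the stool on its −y side.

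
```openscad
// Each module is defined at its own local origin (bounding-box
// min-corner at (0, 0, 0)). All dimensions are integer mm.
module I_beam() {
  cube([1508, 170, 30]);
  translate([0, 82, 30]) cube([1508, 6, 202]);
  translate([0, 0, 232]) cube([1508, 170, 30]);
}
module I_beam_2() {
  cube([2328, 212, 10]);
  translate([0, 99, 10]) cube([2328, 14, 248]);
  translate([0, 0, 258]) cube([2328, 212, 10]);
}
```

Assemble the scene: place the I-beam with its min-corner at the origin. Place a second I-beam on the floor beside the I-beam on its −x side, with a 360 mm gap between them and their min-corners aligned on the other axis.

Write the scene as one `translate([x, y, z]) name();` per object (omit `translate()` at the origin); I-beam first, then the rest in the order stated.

I_beam();
translate([-2688, 0, 0]) I_beam_2();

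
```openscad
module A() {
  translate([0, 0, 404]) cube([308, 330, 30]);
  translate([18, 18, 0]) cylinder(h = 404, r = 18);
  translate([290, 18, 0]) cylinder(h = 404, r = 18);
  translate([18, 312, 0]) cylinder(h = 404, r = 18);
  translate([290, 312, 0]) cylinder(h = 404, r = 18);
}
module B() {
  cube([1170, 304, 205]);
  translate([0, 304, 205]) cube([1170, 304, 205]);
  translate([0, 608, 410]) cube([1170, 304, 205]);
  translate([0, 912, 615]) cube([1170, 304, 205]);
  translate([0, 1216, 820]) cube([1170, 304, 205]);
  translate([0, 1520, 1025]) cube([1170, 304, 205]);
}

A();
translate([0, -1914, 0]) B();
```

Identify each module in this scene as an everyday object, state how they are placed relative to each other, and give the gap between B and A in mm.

The staircase's nearest face is 90 mm from the stool's −y face.

A is a stool. B is a staircase. The staircase is on the floor beside the stool on its −y side. The gap between the staircase and the stool is 90 mm.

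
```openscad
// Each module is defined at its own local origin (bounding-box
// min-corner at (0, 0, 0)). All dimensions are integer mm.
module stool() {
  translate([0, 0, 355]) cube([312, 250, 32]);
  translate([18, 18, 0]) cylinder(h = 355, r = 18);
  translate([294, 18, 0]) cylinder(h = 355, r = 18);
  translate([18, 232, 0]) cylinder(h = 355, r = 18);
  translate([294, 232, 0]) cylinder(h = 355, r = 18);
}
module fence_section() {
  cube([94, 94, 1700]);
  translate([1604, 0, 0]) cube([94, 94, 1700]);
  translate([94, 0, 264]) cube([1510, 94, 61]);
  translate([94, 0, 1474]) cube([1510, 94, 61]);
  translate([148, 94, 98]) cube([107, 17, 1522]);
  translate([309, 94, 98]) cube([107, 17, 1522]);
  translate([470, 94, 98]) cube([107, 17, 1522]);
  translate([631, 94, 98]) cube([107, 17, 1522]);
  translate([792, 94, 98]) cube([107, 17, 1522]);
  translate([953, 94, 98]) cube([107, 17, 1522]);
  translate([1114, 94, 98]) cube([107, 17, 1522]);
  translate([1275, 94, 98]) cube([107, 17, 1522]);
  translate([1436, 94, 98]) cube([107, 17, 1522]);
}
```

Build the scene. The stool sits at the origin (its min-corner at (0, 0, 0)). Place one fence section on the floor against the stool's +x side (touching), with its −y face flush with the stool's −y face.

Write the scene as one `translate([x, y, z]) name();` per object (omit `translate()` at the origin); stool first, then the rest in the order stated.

stool();
translate([312, 0, 0]) fence_section();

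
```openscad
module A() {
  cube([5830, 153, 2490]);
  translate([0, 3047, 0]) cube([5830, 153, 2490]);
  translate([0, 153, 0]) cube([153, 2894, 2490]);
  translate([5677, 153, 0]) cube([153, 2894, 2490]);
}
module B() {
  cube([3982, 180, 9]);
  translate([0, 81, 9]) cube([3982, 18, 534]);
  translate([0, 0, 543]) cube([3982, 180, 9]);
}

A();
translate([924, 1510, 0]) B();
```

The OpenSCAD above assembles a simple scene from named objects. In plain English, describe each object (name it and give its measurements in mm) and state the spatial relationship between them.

A is the wall frame of a small rectangular building: four walls, each 2490 mm tall and 153 mm thick, enclosing a footprint 5830 mm (x) by 3200 mm (y) outside-to-outside, with no floor or roof. The front and back walls (the −y and +y sides) span the full width; the two side walls fit between them.

B is an I-beam lying along x, 3982 mm long. Overall section height 552 mm. Two flanges 180 mm wide (y) and 9 mm thick, one on the floor and one at the top; a web 18 mm thick runs between them, centred on the flange width.

The I-beam sits inside the house frame, centred.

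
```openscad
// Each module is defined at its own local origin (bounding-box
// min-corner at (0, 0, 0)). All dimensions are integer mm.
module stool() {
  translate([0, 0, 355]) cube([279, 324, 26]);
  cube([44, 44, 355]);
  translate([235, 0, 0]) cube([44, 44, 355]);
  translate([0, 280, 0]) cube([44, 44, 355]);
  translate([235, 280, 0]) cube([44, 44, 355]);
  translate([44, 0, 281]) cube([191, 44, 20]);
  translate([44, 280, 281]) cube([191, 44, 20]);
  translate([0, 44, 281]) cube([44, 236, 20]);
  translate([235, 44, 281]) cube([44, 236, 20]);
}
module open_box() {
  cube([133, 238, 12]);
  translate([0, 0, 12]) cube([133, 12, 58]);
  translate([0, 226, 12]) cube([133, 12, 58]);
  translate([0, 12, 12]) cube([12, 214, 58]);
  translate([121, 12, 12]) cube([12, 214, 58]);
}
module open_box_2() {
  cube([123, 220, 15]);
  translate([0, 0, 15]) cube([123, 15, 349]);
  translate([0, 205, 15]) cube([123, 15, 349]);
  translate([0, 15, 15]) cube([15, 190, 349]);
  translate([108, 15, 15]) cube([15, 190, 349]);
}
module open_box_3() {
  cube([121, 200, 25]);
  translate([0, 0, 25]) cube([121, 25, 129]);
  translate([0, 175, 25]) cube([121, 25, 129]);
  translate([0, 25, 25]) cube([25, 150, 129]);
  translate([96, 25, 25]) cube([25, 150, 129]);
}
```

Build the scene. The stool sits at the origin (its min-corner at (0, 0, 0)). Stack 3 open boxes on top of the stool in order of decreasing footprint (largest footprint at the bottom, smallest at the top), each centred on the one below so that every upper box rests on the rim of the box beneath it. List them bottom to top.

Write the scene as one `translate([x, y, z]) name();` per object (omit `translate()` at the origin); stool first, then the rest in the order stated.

stool();
translate([73, 43, 381]) open_box();
translate([78, 52, 451]) open_box_2();
translate([79, 62, 815]) open_box_3();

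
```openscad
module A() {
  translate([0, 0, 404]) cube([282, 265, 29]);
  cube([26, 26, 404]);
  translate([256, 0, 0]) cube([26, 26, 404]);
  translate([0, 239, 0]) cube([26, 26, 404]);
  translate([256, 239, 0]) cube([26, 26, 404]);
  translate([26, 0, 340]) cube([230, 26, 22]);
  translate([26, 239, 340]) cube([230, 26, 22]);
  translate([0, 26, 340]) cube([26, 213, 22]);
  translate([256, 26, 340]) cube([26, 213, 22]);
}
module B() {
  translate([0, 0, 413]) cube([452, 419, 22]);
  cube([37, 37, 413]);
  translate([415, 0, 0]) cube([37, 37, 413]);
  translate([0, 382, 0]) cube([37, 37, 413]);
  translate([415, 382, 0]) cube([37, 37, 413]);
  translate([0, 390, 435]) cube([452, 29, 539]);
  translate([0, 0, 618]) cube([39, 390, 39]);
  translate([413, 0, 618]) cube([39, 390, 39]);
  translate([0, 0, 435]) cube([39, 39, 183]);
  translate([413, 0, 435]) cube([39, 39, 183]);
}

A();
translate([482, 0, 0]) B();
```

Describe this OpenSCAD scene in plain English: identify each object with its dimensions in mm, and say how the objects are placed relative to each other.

A is a four-legged stool. The seat is a 282×265×29 mm slab whose top surface is at z = 433 mm; four square legs, each 26×26 mm in cross-section, run from the floor (z = 0) to the underside of the seat, each flush with a corner of the seat. Four stretchers, 26 mm wide and 22 mm tall, connect adjacent legs with their undersides at z = 340 mm, each running between the inner faces of the legs it joins and aligned with the legs' outer faces on the other axis.

B is a chair: 452×419 mm seat, 22 mm thick, top at z = 435 mm, on four 37 mm square corner legs flush with the seat edges. A 29 mm thick backrest slab spans the full seat width, extending 539 mm above the seat top, its back face flush with the seat's +y edge. Two armrests of 39×39 mm section run along each side from the seat's front edge to the front of the backrest, top faces 222 mm above the seat top and outer faces flush with the seat's x-edges; a 39×39 mm post under the front of each armrest stands on the seat at the front corner.

The chair is on the floor beside the stool on its +x side.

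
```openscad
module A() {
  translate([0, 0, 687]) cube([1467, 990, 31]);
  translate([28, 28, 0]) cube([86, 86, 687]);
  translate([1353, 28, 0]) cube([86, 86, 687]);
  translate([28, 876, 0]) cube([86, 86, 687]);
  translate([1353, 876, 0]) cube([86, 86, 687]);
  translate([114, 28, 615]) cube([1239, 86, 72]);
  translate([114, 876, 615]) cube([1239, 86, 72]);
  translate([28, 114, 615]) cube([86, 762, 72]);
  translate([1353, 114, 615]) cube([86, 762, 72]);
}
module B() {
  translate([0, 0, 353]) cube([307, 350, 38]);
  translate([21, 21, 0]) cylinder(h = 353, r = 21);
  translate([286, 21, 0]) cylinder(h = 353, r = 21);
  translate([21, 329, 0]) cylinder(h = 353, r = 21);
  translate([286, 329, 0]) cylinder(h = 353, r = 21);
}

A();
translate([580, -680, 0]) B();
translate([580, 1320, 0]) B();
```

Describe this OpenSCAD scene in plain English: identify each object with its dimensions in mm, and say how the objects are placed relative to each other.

A is a table with a 1467×990 mm rectangular top, 31 mm thick, top surface at z = 718 mm, supported by four 86×86 mm square legs, each inset 28 mm from the nearest pair of top edges, running from the floor. Four apron rails, 86 mm thick and 72 mm tall, run between adjacent legs with their top edges flush with the underside of the top and their outer faces flush with the legs' outer faces.

B is a four-legged stool. The seat is 307×350 mm, 38 mm thick, top at z = 391 mm. It stands on four round legs, each 42 mm in diameter, from z = 0 to the seat underside, each leg's axis is inset half a diameter from the nearest pair of seat edges (so the leg's bounding box is flush with the corner).

Two stools sit around the table at the −y, +y sides.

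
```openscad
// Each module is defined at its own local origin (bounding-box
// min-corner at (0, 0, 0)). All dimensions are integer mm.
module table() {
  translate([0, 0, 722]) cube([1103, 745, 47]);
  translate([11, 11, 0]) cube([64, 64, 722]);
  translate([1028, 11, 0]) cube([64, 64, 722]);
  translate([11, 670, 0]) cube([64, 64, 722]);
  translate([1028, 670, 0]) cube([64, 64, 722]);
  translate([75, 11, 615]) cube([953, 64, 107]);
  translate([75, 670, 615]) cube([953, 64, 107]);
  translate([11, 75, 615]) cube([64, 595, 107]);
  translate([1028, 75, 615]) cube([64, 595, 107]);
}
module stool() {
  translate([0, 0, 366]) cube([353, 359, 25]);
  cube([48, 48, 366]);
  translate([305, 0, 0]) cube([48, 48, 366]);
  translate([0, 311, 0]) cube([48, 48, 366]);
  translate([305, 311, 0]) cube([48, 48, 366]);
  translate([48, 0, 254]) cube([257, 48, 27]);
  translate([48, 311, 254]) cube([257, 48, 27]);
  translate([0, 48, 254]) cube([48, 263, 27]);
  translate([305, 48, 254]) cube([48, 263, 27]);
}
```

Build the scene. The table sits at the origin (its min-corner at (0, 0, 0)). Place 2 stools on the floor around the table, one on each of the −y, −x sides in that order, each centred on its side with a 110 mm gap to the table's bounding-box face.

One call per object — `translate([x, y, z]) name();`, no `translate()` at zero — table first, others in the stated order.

table();
translate([375, -469, 0]) stool();
translate([-463, 193, 0]) stool();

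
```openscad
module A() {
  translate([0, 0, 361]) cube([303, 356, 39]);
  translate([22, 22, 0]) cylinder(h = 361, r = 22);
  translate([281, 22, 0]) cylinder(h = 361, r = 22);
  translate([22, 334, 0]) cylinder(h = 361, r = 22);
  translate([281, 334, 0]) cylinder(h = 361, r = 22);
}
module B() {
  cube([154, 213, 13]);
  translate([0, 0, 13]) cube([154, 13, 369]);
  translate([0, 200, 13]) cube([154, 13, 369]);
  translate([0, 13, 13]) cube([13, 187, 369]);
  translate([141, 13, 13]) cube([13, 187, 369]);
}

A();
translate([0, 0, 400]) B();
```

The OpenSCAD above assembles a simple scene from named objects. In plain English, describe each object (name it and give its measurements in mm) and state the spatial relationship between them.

A is a four-legged stool. The seat is a 303×356×39 mm slab whose top surface is at z = 400 mm; four round legs, each 44 mm in diameter, run from the floor (z = 0) to the underside of the seat, each leg's axis is inset half a diameter from the nearest pair of seat edges (so the leg's bounding box is flush with the corner).

B is an open-topped rectangular box: outside dimensions 154×213×382 mm, with a uniform wall and base thickness of 13 mm. The base is a full 154×213 slab on the floor; four walls sit on top of the base. The front and back walls (the −y and +y sides) span the full width; the two side walls fit between them.

The open box is on top of the stool.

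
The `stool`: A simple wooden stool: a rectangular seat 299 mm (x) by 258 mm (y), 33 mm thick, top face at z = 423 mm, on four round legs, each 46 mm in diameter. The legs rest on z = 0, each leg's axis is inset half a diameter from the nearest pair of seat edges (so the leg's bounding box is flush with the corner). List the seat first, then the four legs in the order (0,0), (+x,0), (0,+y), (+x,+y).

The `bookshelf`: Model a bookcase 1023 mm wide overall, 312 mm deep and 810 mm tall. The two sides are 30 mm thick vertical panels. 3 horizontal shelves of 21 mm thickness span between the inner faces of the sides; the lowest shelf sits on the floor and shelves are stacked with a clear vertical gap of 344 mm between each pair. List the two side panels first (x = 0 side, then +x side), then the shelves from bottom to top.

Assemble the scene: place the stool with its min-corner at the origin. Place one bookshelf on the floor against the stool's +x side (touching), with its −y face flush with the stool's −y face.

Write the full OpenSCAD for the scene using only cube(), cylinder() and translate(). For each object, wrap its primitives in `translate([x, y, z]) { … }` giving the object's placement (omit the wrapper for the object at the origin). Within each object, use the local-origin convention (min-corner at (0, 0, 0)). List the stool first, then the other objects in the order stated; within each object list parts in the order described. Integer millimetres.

translate([0, 0, 390]) cube([299, 258, 33]);
translate([23, 23, 0]) cylinder(h = 390, r = 23);
translate([276, 23, 0]) cylinder(h = 390, r = 23);
translate([23, 235, 0]) cylinder(h = 390, r = 23);
translate([276, 235, 0]) cylinder(h = 390, r = 23);
translate([299, 0, 0]) {
  cube([30, 312, 810]);
  translate([993, 0, 0]) cube([30, 312, 810]);
  translate([30, 0, 0]) cube([963, 312, 21]);
  translate([30, 0, 365]) cube([963, 312, 21]);
  translate([30, 0, 730]) cube([963, 312, 21]);
}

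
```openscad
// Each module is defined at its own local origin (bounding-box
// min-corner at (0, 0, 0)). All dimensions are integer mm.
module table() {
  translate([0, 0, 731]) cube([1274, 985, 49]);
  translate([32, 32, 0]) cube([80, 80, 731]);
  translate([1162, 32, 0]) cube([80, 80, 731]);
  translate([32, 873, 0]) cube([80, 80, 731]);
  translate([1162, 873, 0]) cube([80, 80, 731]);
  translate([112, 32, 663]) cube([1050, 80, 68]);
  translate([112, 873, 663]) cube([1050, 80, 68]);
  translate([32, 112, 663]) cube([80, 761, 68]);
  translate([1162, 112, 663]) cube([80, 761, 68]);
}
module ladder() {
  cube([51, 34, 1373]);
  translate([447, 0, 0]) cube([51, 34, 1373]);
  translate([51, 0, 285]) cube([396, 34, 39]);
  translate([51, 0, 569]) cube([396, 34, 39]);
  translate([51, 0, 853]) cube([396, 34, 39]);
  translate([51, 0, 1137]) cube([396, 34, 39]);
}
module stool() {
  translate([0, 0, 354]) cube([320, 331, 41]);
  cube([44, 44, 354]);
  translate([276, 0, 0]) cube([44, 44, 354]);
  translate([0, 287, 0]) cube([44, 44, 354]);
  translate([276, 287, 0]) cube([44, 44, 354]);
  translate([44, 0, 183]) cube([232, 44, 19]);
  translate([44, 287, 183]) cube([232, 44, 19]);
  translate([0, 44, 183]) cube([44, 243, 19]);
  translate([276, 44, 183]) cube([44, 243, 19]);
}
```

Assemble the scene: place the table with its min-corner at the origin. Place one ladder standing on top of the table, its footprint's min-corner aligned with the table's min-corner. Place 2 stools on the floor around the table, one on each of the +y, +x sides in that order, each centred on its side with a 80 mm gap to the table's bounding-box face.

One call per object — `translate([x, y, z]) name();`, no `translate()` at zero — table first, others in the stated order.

table();
translate([0, 0, 780]) ladder();
translate([477, 1065, 0]) stool();
translate([1354, 327, 0]) stool();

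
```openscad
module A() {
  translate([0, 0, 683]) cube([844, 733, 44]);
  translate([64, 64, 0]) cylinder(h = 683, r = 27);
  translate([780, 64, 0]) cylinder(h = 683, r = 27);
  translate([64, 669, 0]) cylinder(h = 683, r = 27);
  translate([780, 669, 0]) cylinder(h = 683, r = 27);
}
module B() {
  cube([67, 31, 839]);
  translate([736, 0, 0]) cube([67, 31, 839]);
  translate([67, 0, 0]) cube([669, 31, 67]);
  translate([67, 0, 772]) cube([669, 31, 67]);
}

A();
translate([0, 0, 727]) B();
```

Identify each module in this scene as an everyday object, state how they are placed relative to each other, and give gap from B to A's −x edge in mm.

A is a table. B is a picture frame. The picture frame is on top of the table. The gap from the picture frame to the table's −x edge is 0 mm.

The picture frame's min-x is at 0; the table's min-x is 0; gap = 0 mm.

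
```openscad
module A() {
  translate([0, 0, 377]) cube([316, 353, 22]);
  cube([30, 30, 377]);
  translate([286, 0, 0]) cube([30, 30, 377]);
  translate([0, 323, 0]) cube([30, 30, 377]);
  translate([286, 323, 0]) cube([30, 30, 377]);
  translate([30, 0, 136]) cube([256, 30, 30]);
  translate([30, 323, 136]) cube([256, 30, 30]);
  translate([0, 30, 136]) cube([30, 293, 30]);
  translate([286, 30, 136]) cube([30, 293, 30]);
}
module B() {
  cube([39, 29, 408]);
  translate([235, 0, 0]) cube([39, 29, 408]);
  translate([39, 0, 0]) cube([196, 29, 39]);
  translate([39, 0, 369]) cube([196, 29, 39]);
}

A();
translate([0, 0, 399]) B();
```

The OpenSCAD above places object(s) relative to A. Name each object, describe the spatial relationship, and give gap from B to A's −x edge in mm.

The picture frame's min-x is at 0; the stool's min-x is 0; gap = 0 mm.

A is a stool. B is a picture frame. The picture frame is on top of the stool. The gap from the picture frame to the stool's −x edge is 0 mm.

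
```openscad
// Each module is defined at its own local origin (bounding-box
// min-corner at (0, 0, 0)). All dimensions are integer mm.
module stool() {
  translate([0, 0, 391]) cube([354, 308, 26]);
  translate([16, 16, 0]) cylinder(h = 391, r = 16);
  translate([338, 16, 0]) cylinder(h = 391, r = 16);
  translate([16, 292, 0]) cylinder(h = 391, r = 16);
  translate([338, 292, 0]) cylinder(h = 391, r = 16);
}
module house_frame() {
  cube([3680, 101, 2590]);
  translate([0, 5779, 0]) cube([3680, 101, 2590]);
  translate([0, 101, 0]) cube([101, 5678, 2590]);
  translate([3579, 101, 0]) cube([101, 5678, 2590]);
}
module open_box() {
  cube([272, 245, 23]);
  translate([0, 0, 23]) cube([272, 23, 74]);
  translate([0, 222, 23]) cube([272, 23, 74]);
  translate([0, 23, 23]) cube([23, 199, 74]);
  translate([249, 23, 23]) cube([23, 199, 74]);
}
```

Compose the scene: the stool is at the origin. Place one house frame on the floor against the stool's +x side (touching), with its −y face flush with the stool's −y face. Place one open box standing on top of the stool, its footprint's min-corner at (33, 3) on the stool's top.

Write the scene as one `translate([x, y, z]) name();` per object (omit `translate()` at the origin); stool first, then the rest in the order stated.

stool();
translate([354, 0, 0]) house_frame();
translate([33, 3, 417]) open_box();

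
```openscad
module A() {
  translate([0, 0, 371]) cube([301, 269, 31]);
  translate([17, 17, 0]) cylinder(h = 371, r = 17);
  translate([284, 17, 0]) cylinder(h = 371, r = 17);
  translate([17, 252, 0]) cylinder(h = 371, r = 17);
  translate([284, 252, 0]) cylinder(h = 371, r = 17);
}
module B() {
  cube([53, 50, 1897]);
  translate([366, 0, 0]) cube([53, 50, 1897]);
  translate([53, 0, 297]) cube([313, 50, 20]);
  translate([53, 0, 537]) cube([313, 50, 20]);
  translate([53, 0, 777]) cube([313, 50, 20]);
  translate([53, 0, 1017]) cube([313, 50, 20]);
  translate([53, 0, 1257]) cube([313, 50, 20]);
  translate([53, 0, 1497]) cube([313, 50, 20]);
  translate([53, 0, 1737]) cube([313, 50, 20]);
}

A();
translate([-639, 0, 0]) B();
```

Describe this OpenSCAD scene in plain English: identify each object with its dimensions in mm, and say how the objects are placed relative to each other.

A is a four-legged stool. The seat is 301×269 mm, 31 mm thick, top at z = 402 mm. It stands on four round legs, each 34 mm in diameter, from z = 0 to the seat underside, each leg's axis is inset half a diameter from the nearest pair of seat edges (so the leg's bounding box is flush with the corner).

B is a straight ladder. Two 53×50 mm vertical rails, 1897 mm tall, stand 419 mm apart (outside-to-outside) with their front faces coplanar on the −y side. 7 rungs, each 50 mm deep and 20 mm tall, span between the inner faces of the rails, front faces flush with the rails. The lowest rung's underside is at z = 297 mm and rungs are spaced 240 mm apart (underside to underside).

The ladder is on the floor beside the stool on its −x side.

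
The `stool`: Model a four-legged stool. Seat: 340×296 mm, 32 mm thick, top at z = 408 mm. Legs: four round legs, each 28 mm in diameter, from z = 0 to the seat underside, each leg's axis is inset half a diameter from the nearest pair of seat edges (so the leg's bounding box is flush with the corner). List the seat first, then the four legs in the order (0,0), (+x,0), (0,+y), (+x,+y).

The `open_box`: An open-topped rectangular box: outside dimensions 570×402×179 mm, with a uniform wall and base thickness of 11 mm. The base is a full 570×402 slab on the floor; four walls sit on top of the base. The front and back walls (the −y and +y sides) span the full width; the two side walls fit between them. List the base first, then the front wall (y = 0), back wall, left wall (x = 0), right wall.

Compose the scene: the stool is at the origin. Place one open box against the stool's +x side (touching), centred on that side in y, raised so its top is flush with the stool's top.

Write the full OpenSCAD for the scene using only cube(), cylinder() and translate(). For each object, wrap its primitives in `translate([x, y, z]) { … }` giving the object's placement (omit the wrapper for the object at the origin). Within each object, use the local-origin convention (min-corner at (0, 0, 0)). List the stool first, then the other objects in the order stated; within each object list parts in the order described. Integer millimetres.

translate([0, 0, 376]) cube([340, 296, 32]);
translate([14, 14, 0]) cylinder(h = 376, r = 14);
translate([326, 14, 0]) cylinder(h = 376, r = 14);
translate([14, 282, 0]) cylinder(h = 376, r = 14);
translate([326, 282, 0]) cylinder(h = 376, r = 14);
translate([340, -53, 229]) {
  cube([570, 402, 11]);
  translate([0, 0, 11]) cube([570, 11, 168]);
  translate([0, 391, 11]) cube([570, 11, 168]);
  translate([0, 11, 11]) cube([11, 380, 168]);
  translate([559, 11, 11]) cube([11, 380, 168]);
}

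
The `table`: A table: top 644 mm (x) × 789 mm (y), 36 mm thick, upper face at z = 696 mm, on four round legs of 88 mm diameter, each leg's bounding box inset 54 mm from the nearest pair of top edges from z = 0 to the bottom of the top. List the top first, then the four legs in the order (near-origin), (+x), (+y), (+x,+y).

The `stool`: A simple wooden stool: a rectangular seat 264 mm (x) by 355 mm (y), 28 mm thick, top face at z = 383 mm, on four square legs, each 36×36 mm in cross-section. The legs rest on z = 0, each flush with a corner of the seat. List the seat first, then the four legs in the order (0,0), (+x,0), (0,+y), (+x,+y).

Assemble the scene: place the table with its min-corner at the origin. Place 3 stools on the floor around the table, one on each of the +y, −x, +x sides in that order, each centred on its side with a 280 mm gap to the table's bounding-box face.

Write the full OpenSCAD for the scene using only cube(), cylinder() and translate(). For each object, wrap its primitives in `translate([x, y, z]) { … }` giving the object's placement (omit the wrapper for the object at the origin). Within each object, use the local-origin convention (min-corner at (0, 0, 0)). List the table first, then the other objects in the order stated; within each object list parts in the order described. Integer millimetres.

translate([0, 0, 660]) cube([644, 789, 36]);
translate([98, 98, 0]) cylinder(h = 660, r = 44);
translate([546, 98, 0]) cylinder(h = 660, r = 44);
translate([98, 691, 0]) cylinder(h = 660, r = 44);
translate([546, 691, 0]) cylinder(h = 660, r = 44);
translate([190, 1069, 0]) {
  translate([0, 0, 355]) cube([264, 355, 28]);
  cube([36, 36, 355]);
  translate([228, 0, 0]) cube([36, 36, 355]);
  translate([0, 319, 0]) cube([36, 36, 355]);
  translate([228, 319, 0]) cube([36, 36, 355]);
}
translate([-544, 217, 0]) {
  translate([0, 0, 355]) cube([264, 355, 28]);
  cube([36, 36, 355]);
  translate([228, 0, 0]) cube([36, 36, 355]);
  translate([0, 319, 0]) cube([36, 36, 355]);
  translate([228, 319, 0]) cube([36, 36, 355]);
}
translate([924, 217, 0]) {
  translate([0, 0, 355]) cube([264, 355, 28]);
  cube([36, 36, 355]);
  translate([228, 0, 0]) cube([36, 36, 355]);
  translate([0, 319, 0]) cube([36, 36, 355]);
  translate([228, 319, 0]) cube([36, 36, 355]);
}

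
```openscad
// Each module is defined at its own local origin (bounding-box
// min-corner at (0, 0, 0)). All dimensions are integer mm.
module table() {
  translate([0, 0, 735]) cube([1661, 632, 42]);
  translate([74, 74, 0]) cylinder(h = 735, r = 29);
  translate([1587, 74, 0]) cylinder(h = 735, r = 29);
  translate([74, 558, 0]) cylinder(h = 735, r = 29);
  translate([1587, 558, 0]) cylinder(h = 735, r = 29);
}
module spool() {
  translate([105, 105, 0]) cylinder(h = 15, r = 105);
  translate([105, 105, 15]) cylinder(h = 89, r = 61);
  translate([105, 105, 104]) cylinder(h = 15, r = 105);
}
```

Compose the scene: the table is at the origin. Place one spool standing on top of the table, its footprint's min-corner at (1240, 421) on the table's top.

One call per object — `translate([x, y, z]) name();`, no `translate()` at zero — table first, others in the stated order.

table();
translate([1240, 421, 777]) spool();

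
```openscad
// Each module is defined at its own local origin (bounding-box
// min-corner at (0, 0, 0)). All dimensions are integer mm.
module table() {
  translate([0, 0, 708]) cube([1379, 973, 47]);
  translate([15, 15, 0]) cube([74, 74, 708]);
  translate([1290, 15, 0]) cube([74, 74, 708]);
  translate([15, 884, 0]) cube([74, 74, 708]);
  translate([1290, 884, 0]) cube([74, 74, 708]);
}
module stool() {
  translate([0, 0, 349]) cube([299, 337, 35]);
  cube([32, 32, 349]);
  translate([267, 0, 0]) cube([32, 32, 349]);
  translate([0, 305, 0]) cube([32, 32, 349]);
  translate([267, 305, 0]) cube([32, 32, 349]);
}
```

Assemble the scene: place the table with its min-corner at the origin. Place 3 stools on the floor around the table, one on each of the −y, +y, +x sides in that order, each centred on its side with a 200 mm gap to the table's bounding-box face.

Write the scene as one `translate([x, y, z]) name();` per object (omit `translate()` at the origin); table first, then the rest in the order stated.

table();
translate([540, -537, 0]) stool();
translate([540, 1173, 0]) stool();
translate([1579, 318, 0]) stool();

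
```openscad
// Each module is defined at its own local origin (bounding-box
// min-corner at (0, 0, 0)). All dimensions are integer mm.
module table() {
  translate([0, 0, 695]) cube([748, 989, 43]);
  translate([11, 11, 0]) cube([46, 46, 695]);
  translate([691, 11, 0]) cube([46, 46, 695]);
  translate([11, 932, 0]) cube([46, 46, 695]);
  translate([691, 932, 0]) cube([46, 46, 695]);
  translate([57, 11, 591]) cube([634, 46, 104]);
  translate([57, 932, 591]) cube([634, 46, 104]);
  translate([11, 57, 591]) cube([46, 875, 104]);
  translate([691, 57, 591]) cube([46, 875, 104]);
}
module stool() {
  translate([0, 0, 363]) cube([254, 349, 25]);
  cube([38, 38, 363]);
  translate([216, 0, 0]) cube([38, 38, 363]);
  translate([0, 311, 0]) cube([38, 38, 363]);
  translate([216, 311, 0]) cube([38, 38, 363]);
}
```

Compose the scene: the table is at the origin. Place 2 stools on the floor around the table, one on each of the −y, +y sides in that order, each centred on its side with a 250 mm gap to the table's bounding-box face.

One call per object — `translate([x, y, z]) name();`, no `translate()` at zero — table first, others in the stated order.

table();
translate([247, -599, 0]) stool();
translate([247, 1239, 0]) stool();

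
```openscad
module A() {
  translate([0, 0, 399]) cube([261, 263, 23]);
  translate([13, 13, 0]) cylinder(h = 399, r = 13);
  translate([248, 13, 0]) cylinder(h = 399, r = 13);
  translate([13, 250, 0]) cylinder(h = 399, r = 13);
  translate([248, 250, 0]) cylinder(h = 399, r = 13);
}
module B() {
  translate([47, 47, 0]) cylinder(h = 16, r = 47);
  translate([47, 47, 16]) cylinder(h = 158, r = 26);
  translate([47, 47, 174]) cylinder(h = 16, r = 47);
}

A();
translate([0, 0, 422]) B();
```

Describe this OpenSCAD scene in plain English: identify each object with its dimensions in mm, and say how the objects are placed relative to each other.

A is a simple wooden stool: a rectangular seat 261 mm (x) by 263 mm (y), 23 mm thick, top face at z = 422 mm, on four round legs, each 26 mm in diameter. The legs rest on z = 0, each leg's axis is inset half a diameter from the nearest pair of seat edges (so the leg's bounding box is flush with the corner).

B is a spool: two coaxial disc flanges of radius 47 mm and thickness 16 mm, joined by a core cylinder of radius 26 mm and height 158 mm. The lower flange rests on z = 0 and the three cylinders share a vertical axis.

The spool is on top of the stool.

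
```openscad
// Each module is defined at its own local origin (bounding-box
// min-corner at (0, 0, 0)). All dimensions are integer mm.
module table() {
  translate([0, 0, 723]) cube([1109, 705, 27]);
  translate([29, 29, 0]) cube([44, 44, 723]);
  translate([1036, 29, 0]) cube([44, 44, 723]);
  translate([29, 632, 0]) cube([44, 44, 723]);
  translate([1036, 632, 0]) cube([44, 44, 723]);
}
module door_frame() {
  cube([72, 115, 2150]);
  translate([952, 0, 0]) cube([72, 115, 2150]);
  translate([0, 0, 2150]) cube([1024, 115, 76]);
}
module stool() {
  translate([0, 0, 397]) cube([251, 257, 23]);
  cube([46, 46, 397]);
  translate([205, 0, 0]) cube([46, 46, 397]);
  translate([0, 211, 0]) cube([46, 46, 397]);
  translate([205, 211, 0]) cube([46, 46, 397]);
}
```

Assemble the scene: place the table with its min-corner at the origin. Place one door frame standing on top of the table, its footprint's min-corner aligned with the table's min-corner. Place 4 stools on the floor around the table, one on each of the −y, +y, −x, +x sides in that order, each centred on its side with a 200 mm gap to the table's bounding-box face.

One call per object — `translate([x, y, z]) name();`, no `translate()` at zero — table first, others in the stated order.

table();
translate([0, 0, 750]) door_frame();
translate([429, -457, 0]) stool();
translate([429, 905, 0]) stool();
translate([-451, 224, 0]) stool();
translate([1309, 224, 0]) stool();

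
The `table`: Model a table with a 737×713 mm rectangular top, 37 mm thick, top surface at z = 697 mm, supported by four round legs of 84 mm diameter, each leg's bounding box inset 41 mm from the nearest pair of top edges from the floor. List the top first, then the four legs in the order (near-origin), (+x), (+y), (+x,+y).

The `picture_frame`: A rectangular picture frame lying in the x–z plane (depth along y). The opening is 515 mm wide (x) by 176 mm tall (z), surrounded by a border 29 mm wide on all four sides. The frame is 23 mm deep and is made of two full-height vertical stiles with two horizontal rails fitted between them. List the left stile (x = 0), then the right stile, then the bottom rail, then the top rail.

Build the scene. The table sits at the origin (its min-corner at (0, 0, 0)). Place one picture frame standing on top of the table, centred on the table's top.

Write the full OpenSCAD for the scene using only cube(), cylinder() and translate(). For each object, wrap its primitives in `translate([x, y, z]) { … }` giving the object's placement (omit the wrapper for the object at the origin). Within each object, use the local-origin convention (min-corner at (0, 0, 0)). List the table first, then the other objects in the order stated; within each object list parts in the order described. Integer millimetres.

translate([0, 0, 660]) cube([737, 713, 37]);
translate([83, 83, 0]) cylinder(h = 660, r = 42);
translate([654, 83, 0]) cylinder(h = 660, r = 42);
translate([83, 630, 0]) cylinder(h = 660, r = 42);
translate([654, 630, 0]) cylinder(h = 660, r = 42);
translate([82, 345, 697]) {
  cube([29, 23, 234]);
  translate([544, 0, 0]) cube([29, 23, 234]);
  translate([29, 0, 0]) cube([515, 23, 29]);
  translate([29, 0, 205]) cube([515, 23, 29]);
}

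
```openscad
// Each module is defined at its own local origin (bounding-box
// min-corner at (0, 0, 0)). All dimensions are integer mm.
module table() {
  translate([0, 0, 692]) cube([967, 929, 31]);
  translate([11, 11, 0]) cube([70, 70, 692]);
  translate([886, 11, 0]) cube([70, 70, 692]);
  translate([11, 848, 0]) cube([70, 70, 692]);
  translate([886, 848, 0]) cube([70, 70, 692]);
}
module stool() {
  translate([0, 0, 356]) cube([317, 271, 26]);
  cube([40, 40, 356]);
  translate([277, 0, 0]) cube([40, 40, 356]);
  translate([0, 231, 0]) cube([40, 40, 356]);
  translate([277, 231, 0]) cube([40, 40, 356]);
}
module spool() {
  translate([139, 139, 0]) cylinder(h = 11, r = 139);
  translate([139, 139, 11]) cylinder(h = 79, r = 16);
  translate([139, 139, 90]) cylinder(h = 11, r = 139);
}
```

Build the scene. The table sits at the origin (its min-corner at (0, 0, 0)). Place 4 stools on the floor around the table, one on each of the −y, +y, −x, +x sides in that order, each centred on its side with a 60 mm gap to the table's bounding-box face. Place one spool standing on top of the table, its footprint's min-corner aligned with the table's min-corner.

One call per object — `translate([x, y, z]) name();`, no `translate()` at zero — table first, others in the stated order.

table();
translate([325, -331, 0]) stool();
translate([325, 989, 0]) stool();
translate([-377, 329, 0]) stool();
translate([1027, 329, 0]) stool();
translate([0, 0, 723]) spool();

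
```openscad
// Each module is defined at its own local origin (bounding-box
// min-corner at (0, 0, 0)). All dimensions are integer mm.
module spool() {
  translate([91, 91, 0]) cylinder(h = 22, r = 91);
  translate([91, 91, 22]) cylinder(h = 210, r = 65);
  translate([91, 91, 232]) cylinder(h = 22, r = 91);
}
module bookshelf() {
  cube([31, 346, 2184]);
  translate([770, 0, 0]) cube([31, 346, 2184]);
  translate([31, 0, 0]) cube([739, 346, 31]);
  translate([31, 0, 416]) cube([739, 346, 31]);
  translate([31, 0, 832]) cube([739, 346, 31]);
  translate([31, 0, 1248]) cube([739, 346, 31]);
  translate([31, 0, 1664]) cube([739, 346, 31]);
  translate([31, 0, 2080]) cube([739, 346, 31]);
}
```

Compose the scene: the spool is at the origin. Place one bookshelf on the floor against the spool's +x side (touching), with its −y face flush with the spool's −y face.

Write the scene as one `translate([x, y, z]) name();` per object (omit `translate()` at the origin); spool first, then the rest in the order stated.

spool();
translate([182, 0, 0]) bookshelf();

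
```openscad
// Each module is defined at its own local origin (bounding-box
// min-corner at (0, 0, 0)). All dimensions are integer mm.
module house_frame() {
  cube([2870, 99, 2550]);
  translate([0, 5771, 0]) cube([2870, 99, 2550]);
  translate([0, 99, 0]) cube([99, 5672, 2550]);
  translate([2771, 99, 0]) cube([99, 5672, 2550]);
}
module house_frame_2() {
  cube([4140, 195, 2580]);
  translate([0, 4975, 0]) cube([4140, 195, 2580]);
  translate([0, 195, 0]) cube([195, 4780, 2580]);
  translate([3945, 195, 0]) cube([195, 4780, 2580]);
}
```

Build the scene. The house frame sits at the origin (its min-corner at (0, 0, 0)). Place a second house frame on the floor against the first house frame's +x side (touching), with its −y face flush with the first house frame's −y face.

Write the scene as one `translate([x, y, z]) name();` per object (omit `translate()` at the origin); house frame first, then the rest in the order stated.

house_frame();
translate([2870, 0, 0]) house_frame_2();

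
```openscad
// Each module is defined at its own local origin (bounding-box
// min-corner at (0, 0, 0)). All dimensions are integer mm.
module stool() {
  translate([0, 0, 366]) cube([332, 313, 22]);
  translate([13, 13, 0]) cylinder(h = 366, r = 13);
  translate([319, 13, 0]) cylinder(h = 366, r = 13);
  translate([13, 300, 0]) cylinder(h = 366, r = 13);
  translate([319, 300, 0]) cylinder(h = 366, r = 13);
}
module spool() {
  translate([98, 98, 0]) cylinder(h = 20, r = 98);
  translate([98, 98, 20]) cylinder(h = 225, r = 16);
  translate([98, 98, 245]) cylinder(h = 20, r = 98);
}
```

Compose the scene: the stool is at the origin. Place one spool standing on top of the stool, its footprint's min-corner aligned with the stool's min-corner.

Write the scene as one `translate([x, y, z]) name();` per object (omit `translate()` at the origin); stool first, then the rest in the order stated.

stool();
translate([0, 0, 388]) spool();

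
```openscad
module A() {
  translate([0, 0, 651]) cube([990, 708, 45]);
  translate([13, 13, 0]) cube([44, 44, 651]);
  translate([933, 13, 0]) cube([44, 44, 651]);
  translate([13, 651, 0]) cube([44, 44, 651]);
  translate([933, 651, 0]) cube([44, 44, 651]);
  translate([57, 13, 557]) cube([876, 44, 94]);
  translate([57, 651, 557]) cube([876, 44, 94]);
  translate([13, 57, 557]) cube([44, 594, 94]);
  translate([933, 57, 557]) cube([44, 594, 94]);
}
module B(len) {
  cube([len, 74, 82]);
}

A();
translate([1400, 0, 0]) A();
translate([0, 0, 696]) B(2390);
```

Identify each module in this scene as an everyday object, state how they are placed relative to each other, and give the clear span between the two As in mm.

Second table starts at x = 1400; first ends at x = 990; clear span = 1400 − 990 = 410 mm.

A is a table. B is a beam. A beam spans the tops of two tables. The clear span between the two tables is 410 mm.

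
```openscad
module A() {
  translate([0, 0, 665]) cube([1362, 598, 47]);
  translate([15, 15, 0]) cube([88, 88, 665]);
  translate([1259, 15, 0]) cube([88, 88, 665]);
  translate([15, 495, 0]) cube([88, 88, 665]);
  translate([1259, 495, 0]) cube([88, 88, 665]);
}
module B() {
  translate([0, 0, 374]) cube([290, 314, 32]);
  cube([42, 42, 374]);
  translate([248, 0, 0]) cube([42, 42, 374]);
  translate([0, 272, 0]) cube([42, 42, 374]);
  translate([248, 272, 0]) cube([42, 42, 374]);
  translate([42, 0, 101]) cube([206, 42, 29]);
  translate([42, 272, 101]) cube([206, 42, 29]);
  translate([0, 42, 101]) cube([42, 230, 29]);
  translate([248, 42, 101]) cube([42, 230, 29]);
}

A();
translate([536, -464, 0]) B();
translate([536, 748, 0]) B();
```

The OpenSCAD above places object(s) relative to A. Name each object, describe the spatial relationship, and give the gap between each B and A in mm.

Each stool's nearest face is 150 mm from the table's bounding box.

A is a table. B is a stool. Two stools sit around the table at the −y, +y sides. The gap between each stool and the table is 150 mm.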